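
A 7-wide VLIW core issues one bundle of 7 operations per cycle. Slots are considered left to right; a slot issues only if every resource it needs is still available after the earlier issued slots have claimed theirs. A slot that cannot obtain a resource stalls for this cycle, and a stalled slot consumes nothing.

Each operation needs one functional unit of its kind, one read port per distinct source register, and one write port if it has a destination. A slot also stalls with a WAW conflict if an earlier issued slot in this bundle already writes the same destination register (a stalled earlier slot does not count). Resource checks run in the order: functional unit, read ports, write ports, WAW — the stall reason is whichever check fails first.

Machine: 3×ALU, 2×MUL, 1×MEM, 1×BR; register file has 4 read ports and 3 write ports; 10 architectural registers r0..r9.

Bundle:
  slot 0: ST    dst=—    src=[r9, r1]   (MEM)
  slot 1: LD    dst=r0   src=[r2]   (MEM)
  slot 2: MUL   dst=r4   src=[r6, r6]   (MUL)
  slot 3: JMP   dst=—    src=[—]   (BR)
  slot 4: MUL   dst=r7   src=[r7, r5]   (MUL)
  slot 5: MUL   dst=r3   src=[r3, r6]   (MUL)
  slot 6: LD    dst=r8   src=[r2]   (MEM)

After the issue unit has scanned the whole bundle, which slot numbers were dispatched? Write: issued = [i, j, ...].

issued = [0, 2, 3]

slot 0 (MEM): ISSUE — free A3,Mu2,Ld0,B1 rp2 wp3
slot 1 (MEM): stall FU — free A3,Mu2,Ld0,B1 rp2 wp3
slot 2 (MUL): ISSUE — free A3,Mu1,Ld0,B1 rp1 wp2
slot 3 (BR): ISSUE — free A3,Mu1,Ld0,B0 rp1 wp2
slot 4 (MUL): stall RD_PORT — free A3,Mu1,Ld0,B0 rp1 wp2
slot 5 (MUL): stall RD_PORT — free A3,Mu1,Ld0,B0 rp1 wp2
slot 6 (MEM): stall FU — free A3,Mu1,Ld0,B0 rp1 wp2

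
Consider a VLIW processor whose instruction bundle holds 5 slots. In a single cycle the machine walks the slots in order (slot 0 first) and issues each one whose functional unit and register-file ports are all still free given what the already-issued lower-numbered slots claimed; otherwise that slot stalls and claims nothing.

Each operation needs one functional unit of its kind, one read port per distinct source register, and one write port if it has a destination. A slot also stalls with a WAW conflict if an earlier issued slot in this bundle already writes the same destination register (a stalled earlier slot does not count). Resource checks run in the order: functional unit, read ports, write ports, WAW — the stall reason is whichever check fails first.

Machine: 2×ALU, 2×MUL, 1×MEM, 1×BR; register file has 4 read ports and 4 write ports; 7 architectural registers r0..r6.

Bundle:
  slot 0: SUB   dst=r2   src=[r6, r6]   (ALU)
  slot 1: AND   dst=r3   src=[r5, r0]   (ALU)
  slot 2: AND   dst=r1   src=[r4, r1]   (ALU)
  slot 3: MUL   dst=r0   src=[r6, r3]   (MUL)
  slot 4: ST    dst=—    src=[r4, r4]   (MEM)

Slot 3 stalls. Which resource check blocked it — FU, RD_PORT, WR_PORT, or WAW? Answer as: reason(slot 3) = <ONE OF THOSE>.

reason(slot 3) = RD_PORT

#0 ALU src=r6,r6 dispatched  <A:1 Mu:2 Ld:1 B:1 rd:3 wr:3>
#1 ALU src=r5,r0 dispatched  <A:0 Mu:2 Ld:1 B:1 rd:1 wr:2>
#2 ALU src=r4,r1 held:FU  <A:0 Mu:2 Ld:1 B:1 rd:1 wr:2>
#3 MUL src=r6,r3 held:RD_PORT  <A:0 Mu:2 Ld:1 B:1 rd:1 wr:2>
#4 MEM src=r4,r4 dispatched  <A:0 Mu:2 Ld:0 B:1 rd:0 wr:2>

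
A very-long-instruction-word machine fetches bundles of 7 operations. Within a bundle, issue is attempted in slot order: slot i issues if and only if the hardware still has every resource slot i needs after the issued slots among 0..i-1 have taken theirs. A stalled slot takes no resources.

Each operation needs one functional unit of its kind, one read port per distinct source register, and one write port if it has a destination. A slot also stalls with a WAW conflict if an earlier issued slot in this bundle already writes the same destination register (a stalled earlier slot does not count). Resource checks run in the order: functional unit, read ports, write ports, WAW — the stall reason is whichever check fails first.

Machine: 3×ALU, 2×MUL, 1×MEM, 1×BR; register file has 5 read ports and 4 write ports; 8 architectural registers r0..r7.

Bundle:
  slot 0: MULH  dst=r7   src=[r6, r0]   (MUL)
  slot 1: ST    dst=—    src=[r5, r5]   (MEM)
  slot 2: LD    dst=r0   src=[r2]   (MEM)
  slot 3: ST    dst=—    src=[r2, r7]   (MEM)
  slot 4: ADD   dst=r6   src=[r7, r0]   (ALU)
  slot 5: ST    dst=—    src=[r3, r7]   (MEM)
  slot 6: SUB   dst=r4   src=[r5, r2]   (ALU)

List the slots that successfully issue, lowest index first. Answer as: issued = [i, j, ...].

(0) want 1×MUL +2rd +1wr — yes → AL3|MU1|ME1|BR1|rd3|wr3
(1) want 1×MEM +1rd +0wr — yes → AL3|MU1|ME0|BR1|rd2|wr3
(2) want 1×MEM +1rd +1wr — FU → AL3|MU1|ME0|BR1|rd2|wr3
(3) want 1×MEM +2rd +0wr — FU → AL3|MU1|ME0|BR1|rd2|wr3
(4) want 1×ALU +2rd +1wr — yes → AL2|MU1|ME0|BR1|rd0|wr2
(5) want 1×MEM +2rd +0wr — FU → AL2|MU1|ME0|BR1|rd0|wr2
(6) want 1×ALU +2rd +1wr — RD_PORT → AL2|MU1|ME0|BR1|rd0|wr2

issued = [0, 1, 4]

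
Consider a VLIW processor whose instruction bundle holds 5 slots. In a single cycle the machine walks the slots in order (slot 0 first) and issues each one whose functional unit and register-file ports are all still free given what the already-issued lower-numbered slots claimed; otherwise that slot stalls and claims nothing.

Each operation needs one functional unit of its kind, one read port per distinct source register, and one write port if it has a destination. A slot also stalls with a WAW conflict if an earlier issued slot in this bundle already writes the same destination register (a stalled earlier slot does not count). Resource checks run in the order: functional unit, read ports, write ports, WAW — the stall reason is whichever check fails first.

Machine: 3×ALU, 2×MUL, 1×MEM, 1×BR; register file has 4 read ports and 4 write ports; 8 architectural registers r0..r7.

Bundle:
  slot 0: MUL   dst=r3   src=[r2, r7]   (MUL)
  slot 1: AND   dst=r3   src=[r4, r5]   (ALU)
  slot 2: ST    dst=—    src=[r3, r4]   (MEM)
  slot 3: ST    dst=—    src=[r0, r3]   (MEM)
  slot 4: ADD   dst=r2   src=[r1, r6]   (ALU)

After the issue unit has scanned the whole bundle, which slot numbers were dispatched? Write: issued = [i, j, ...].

slot 0 (MUL): ISSUE — free A3,Mu1,Ld1,B1 rp2 wp3
slot 1 (ALU): stall WAW — free A3,Mu1,Ld1,B1 rp2 wp3
slot 2 (MEM): ISSUE — free A3,Mu1,Ld0,B1 rp0 wp3
slot 3 (MEM): stall FU — free A3,Mu1,Ld0,B1 rp0 wp3
slot 4 (ALU): stall RD_PORT — free A3,Mu1,Ld0,B1 rp0 wp3

issued = [0, 2]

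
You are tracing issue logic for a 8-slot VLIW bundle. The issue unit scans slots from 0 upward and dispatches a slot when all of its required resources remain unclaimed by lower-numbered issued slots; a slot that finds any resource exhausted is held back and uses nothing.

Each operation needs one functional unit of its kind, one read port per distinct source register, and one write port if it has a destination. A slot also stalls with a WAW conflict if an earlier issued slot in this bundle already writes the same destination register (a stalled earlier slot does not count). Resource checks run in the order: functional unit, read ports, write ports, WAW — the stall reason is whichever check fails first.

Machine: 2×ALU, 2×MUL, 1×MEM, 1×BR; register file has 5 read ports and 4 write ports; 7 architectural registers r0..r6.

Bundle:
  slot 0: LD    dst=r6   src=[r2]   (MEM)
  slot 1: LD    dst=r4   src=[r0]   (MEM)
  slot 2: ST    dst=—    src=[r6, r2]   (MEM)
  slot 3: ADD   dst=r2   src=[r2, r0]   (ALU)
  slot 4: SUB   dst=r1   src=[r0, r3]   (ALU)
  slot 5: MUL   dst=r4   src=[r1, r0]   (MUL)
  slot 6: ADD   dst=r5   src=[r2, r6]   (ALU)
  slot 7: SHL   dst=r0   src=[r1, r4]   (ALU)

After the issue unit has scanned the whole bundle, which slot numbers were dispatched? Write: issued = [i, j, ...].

slot 0 (MEM): ISSUE — free A2,Mu2,Ld0,B1 rp4 wp3
slot 1 (MEM): stall FU — free A2,Mu2,Ld0,B1 rp4 wp3
slot 2 (MEM): stall FU — free A2,Mu2,Ld0,B1 rp4 wp3
slot 3 (ALU): ISSUE — free A1,Mu2,Ld0,B1 rp2 wp2
slot 4 (ALU): ISSUE — free A0,Mu2,Ld0,B1 rp0 wp1
slot 5 (MUL): stall RD_PORT — free A0,Mu2,Ld0,B1 rp0 wp1
slot 6 (ALU): stall FU — free A0,Mu2,Ld0,B1 rp0 wp1
slot 7 (ALU): stall FU — free A0,Mu2,Ld0,B1 rp0 wp1

issued = [0, 3, 4]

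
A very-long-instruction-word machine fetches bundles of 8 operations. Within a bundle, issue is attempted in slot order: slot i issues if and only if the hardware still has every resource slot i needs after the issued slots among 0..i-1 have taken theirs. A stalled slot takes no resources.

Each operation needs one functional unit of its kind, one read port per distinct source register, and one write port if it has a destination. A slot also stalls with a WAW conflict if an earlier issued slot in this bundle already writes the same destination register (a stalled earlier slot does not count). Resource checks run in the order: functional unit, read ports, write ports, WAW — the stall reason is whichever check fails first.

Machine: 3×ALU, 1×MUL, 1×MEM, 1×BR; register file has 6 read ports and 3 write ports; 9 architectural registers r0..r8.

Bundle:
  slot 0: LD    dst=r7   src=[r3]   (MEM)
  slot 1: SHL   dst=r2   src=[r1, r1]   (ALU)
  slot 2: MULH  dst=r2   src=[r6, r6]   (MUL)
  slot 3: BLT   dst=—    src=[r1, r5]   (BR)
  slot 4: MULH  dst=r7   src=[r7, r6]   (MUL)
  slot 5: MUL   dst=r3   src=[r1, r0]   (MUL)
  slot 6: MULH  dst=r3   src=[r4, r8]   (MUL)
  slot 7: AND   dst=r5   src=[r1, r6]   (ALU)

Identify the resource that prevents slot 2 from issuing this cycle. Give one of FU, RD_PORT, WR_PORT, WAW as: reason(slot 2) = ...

reason(slot 2) = WAW

slot 0 (MEM): ISSUE — free A3,Mu1,Ld0,B1 rp5 wp2
slot 1 (ALU): ISSUE — free A2,Mu1,Ld0,B1 rp4 wp1
slot 2 (MUL): stall WAW — free A2,Mu1,Ld0,B1 rp4 wp1
slot 3 (BR): ISSUE — free A2,Mu1,Ld0,B0 rp2 wp1
slot 4 (MUL): stall WAW — free A2,Mu1,Ld0,B0 rp2 wp1
slot 5 (MUL): ISSUE — free A2,Mu0,Ld0,B0 rp0 wp0
slot 6 (MUL): stall FU — free A2,Mu0,Ld0,B0 rp0 wp0
slot 7 (ALU): stall RD_PORT — free A2,Mu0,Ld0,B0 rp0 wp0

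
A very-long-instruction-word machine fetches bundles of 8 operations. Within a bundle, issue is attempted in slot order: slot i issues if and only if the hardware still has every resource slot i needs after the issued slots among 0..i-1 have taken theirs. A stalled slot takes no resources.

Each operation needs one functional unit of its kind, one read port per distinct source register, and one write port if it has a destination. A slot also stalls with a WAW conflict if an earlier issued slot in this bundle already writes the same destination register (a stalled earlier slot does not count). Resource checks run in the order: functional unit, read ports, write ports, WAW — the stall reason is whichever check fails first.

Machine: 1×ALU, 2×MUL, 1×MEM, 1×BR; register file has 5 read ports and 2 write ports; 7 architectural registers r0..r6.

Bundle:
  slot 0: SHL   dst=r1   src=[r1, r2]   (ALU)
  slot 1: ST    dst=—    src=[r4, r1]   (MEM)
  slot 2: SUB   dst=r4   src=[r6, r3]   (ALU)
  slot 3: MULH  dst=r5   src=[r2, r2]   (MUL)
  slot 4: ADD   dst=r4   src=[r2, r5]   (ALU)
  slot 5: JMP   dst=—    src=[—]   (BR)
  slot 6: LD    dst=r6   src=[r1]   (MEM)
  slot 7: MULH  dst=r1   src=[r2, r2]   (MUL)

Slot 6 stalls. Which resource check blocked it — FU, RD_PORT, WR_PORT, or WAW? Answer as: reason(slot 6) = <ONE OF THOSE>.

reason(slot 6) = FU

[0] ALU needs rd=2 wr=1: ok; after: ALU=0 MUL=2 MEM=1 BR=1, R=3, W=1
[1] MEM needs rd=2 wr=0: ok; after: ALU=0 MUL=2 MEM=0 BR=1, R=1, W=1
[2] ALU needs rd=2 wr=1: FU; after: ALU=0 MUL=2 MEM=0 BR=1, R=1, W=1
[3] MUL needs rd=1 wr=1: ok; after: ALU=0 MUL=1 MEM=0 BR=1, R=0, W=0
[4] ALU needs rd=2 wr=1: FU; after: ALU=0 MUL=1 MEM=0 BR=1, R=0, W=0
[5] BR needs rd=0 wr=0: ok; after: ALU=0 MUL=1 MEM=0 BR=0, R=0, W=0
[6] MEM needs rd=1 wr=1: FU; after: ALU=0 MUL=1 MEM=0 BR=0, R=0, W=0
[7] MUL needs rd=1 wr=1: RD_PORT; after: ALU=0 MUL=1 MEM=0 BR=0, R=0, W=0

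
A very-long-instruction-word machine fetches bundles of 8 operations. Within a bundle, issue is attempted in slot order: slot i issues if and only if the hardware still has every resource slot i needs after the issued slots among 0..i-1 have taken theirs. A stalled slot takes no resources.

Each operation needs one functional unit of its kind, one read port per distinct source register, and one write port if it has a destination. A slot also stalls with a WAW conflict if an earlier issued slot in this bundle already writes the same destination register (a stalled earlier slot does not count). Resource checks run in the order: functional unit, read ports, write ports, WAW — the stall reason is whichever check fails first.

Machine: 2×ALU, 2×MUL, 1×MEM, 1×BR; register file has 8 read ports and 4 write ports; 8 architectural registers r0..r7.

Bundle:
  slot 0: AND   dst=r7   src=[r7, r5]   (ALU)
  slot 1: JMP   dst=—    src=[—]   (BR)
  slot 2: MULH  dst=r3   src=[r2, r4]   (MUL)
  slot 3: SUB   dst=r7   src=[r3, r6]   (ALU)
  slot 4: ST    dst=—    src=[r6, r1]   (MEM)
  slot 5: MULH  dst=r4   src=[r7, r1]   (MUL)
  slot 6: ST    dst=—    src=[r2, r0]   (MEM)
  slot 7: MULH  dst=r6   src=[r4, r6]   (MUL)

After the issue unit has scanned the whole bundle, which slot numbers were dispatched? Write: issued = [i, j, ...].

issued = [0, 1, 2, 4, 5]

[0] ALU needs rd=2 wr=1: ok; after: ALU=1 MUL=2 MEM=1 BR=1, R=6, W=3
[1] BR needs rd=0 wr=0: ok; after: ALU=1 MUL=2 MEM=1 BR=0, R=6, W=3
[2] MUL needs rd=2 wr=1: ok; after: ALU=1 MUL=1 MEM=1 BR=0, R=4, W=2
[3] ALU needs rd=2 wr=1: WAW; after: ALU=1 MUL=1 MEM=1 BR=0, R=4, W=2
[4] MEM needs rd=2 wr=0: ok; after: ALU=1 MUL=1 MEM=0 BR=0, R=2, W=2
[5] MUL needs rd=2 wr=1: ok; after: ALU=1 MUL=0 MEM=0 BR=0, R=0, W=1
[6] MEM needs rd=2 wr=0: FU; after: ALU=1 MUL=0 MEM=0 BR=0, R=0, W=1
[7] MUL needs rd=2 wr=1: FU; after: ALU=1 MUL=0 MEM=0 BR=0, R=0, W=1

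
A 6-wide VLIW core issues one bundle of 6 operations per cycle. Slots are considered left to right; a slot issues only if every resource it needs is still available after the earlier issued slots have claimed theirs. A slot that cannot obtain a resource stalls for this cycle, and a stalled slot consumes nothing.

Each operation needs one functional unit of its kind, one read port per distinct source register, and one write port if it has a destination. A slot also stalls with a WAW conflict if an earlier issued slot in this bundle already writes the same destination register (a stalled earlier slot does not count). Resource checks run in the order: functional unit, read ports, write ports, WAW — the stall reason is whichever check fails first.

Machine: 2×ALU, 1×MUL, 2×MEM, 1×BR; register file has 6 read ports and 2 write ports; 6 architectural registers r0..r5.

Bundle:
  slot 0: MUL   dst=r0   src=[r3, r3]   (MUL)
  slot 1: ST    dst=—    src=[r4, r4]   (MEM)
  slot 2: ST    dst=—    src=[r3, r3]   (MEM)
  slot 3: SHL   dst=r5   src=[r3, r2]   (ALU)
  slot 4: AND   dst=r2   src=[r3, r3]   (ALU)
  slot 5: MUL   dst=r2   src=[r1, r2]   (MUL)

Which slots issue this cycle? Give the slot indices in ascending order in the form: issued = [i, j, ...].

(0) want 1×MUL +1rd +1wr — yes → AL2|MU0|ME2|BR1|rd5|wr1
(1) want 1×MEM +1rd +0wr — yes → AL2|MU0|ME1|BR1|rd4|wr1
(2) want 1×MEM +1rd +0wr — yes → AL2|MU0|ME0|BR1|rd3|wr1
(3) want 1×ALU +2rd +1wr — yes → AL1|MU0|ME0|BR1|rd1|wr0
(4) want 1×ALU +1rd +1wr — WR_PORT → AL1|MU0|ME0|BR1|rd1|wr0
(5) want 1×MUL +2rd +1wr — FU → AL1|MU0|ME0|BR1|rd1|wr0

issued = [0, 1, 2, 3]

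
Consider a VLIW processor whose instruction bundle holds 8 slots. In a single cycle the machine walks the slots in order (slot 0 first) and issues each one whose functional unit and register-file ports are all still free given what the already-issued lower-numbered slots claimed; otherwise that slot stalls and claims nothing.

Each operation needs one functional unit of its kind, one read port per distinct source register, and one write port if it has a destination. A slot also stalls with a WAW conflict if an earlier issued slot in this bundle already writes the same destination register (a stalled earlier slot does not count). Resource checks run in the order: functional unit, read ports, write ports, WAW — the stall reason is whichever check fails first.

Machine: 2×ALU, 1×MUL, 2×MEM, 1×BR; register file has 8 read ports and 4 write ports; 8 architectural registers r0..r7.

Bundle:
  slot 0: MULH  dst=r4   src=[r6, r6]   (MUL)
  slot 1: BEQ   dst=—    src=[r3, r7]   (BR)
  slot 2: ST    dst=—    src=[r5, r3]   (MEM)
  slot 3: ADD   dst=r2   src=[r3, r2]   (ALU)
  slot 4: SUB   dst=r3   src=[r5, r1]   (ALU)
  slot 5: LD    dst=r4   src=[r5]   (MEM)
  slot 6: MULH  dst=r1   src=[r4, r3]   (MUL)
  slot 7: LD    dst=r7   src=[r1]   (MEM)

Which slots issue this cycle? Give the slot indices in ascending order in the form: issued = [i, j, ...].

slot 0 (MUL): ISSUE — free A2,Mu0,Ld2,B1 rp7 wp3
slot 1 (BR): ISSUE — free A2,Mu0,Ld2,B0 rp5 wp3
slot 2 (MEM): ISSUE — free A2,Mu0,Ld1,B0 rp3 wp3
slot 3 (ALU): ISSUE — free A1,Mu0,Ld1,B0 rp1 wp2
slot 4 (ALU): stall RD_PORT — free A1,Mu0,Ld1,B0 rp1 wp2
slot 5 (MEM): stall WAW — free A1,Mu0,Ld1,B0 rp1 wp2
slot 6 (MUL): stall FU — free A1,Mu0,Ld1,B0 rp1 wp2
slot 7 (MEM): ISSUE — free A1,Mu0,Ld0,B0 rp0 wp1

issued = [0, 1, 2, 3, 7]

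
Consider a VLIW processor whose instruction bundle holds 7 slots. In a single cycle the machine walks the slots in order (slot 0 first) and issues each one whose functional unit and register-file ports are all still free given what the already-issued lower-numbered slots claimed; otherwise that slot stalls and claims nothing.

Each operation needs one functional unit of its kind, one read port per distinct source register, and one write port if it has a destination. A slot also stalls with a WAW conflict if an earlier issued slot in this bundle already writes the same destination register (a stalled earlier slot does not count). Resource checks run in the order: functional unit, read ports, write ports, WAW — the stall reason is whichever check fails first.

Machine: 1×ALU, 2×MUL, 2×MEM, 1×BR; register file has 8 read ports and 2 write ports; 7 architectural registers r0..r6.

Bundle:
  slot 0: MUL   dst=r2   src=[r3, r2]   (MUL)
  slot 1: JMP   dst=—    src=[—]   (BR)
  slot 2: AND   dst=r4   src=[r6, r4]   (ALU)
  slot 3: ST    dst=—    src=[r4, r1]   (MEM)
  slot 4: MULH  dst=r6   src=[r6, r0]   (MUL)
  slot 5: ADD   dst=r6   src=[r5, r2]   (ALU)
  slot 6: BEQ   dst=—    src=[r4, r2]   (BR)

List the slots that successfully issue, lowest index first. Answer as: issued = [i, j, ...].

issued = [0, 1, 2, 3]

  0. MUL→r2 ⇒ go  {1A/1Mu/2Ld/1B | 6r 1w}
  1. BR ⇒ go  {1A/1Mu/2Ld/0B | 6r 1w}
  2. ALU→r4 ⇒ go  {0A/1Mu/2Ld/0B | 4r 0w}
  3. MEM ⇒ go  {0A/1Mu/1Ld/0B | 2r 0w}
  4. MUL→r6 ⇒ no(WR_PORT)  {0A/1Mu/1Ld/0B | 2r 0w}
  5. ALU→r6 ⇒ no(FU)  {0A/1Mu/1Ld/0B | 2r 0w}
  6. BR ⇒ no(FU)  {0A/1Mu/1Ld/0B | 2r 0w}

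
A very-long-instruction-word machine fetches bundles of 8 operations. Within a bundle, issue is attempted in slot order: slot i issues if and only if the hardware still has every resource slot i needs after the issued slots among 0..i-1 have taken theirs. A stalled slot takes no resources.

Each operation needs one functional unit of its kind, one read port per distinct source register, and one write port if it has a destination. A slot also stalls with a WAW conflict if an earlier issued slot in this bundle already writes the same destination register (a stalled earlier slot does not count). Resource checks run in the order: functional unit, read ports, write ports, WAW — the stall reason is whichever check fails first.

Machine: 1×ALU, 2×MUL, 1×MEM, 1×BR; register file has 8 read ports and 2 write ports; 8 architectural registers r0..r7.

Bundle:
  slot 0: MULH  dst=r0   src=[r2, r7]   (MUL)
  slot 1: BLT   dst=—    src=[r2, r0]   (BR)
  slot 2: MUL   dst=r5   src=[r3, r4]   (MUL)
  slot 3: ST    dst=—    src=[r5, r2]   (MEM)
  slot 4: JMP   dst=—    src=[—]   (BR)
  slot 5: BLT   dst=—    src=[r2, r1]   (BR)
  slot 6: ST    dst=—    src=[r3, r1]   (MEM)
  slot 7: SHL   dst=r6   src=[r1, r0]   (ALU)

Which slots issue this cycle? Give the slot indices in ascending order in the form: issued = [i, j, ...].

issued = [0, 1, 2, 3]

[0] MUL needs rd=2 wr=1: ok; after: ALU=1 MUL=1 MEM=1 BR=1, R=6, W=1
[1] BR needs rd=2 wr=0: ok; after: ALU=1 MUL=1 MEM=1 BR=0, R=4, W=1
[2] MUL needs rd=2 wr=1: ok; after: ALU=1 MUL=0 MEM=1 BR=0, R=2, W=0
[3] MEM needs rd=2 wr=0: ok; after: ALU=1 MUL=0 MEM=0 BR=0, R=0, W=0
[4] BR needs rd=0 wr=0: FU; after: ALU=1 MUL=0 MEM=0 BR=0, R=0, W=0
[5] BR needs rd=2 wr=0: FU; after: ALU=1 MUL=0 MEM=0 BR=0, R=0, W=0
[6] MEM needs rd=2 wr=0: FU; after: ALU=1 MUL=0 MEM=0 BR=0, R=0, W=0
[7] ALU needs rd=2 wr=1: RD_PORT; after: ALU=1 MUL=0 MEM=0 BR=0, R=0, W=0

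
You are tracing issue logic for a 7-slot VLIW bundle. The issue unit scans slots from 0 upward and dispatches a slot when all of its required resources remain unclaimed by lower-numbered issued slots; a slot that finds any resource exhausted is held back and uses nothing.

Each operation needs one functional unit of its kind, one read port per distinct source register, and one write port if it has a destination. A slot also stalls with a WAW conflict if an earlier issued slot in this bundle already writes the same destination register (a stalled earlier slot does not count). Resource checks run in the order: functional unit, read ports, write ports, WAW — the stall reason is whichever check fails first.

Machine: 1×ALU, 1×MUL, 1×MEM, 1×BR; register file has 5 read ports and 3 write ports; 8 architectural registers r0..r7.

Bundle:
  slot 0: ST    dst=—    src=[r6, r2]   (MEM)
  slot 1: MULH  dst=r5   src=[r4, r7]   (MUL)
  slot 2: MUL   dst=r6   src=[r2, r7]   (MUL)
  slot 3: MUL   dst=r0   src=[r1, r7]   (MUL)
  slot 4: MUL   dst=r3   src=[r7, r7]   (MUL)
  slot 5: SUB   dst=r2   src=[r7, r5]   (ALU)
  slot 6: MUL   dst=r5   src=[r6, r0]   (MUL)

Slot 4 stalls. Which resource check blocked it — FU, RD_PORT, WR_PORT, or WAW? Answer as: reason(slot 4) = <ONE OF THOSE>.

reason(slot 4) = FU

#0 MEM src=r6,r2 dispatched  <A:1 Mu:1 Ld:0 B:1 rd:3 wr:3>
#1 MUL src=r4,r7 dispatched  <A:1 Mu:0 Ld:0 B:1 rd:1 wr:2>
#2 MUL src=r2,r7 held:FU  <A:1 Mu:0 Ld:0 B:1 rd:1 wr:2>
#3 MUL src=r1,r7 held:FU  <A:1 Mu:0 Ld:0 B:1 rd:1 wr:2>
#4 MUL src=r7,r7 held:FU  <A:1 Mu:0 Ld:0 B:1 rd:1 wr:2>
#5 ALU src=r7,r5 held:RD_PORT  <A:1 Mu:0 Ld:0 B:1 rd:1 wr:2>
#6 MUL src=r6,r0 held:FU  <A:1 Mu:0 Ld:0 B:1 rd:1 wr:2>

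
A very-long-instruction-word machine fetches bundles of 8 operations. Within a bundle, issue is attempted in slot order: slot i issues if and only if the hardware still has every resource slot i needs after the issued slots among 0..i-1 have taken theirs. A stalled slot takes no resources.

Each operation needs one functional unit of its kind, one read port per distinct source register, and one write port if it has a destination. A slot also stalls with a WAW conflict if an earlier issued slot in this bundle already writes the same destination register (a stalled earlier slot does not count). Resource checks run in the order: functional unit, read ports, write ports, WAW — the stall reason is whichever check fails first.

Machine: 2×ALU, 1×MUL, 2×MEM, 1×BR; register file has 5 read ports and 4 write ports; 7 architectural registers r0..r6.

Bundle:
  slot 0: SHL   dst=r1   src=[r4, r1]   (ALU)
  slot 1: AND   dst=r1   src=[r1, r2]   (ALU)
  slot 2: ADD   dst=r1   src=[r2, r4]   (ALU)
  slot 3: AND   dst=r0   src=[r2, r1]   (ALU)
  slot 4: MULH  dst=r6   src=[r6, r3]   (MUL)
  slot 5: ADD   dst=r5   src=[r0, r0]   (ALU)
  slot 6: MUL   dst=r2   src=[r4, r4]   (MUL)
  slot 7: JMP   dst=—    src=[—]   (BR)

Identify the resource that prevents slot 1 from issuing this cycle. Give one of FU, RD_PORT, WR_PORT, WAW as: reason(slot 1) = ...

reason(slot 1) = WAW

(0) want 1×ALU +2rd +1wr — yes → AL1|MU1|ME2|BR1|rd3|wr3
(1) want 1×ALU +2rd +1wr — WAW → AL1|MU1|ME2|BR1|rd3|wr3
(2) want 1×ALU +2rd +1wr — WAW → AL1|MU1|ME2|BR1|rd3|wr3
(3) want 1×ALU +2rd +1wr — yes → AL0|MU1|ME2|BR1|rd1|wr2
(4) want 1×MUL +2rd +1wr — RD_PORT → AL0|MU1|ME2|BR1|rd1|wr2
(5) want 1×ALU +1rd +1wr — FU → AL0|MU1|ME2|BR1|rd1|wr2
(6) want 1×MUL +1rd +1wr — yes → AL0|MU0|ME2|BR1|rd0|wr1
(7) want 1×BR +0rd +0wr — yes → AL0|MU0|ME2|BR0|rd0|wr1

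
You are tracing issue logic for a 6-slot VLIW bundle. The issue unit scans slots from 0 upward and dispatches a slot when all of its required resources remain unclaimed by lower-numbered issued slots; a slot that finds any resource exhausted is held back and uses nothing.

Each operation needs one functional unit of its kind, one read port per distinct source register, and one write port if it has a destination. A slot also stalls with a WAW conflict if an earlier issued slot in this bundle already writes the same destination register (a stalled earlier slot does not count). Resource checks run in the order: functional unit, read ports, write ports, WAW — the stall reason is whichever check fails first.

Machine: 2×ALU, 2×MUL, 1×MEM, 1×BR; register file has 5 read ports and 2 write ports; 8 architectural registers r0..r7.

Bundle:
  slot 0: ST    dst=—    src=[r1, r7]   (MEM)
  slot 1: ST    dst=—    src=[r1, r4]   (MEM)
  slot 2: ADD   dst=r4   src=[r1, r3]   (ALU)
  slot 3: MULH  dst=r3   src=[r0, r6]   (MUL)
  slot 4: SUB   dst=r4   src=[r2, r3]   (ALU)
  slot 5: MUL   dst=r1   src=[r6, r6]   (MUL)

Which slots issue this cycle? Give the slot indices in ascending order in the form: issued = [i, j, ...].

issued = [0, 2, 5]

(0) want 1×MEM +2rd +0wr — yes → AL2|MU2|ME0|BR1|rd3|wr2
(1) want 1×MEM +2rd +0wr — FU → AL2|MU2|ME0|BR1|rd3|wr2
(2) want 1×ALU +2rd +1wr — yes → AL1|MU2|ME0|BR1|rd1|wr1
(3) want 1×MUL +2rd +1wr — RD_PORT → AL1|MU2|ME0|BR1|rd1|wr1
(4) want 1×ALU +2rd +1wr — RD_PORT → AL1|MU2|ME0|BR1|rd1|wr1
(5) want 1×MUL +1rd +1wr — yes → AL1|MU1|ME0|BR1|rd0|wr0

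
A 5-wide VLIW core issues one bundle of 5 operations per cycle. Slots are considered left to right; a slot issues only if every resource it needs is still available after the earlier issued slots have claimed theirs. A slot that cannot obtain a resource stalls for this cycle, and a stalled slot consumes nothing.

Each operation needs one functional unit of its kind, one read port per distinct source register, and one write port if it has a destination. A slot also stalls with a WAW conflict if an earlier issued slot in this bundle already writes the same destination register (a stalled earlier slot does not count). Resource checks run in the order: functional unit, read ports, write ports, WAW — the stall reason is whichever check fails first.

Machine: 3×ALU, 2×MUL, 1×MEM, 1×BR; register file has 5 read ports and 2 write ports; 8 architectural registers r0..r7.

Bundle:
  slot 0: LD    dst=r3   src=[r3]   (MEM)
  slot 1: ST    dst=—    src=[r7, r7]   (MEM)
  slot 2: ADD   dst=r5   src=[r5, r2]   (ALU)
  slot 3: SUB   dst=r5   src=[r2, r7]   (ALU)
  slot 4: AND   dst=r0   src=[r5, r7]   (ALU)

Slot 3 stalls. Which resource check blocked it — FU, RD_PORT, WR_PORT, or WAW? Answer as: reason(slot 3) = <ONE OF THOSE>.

slot 0 (MEM): ISSUE — free A3,Mu2,Ld0,B1 rp4 wp1
slot 1 (MEM): stall FU — free A3,Mu2,Ld0,B1 rp4 wp1
slot 2 (ALU): ISSUE — free A2,Mu2,Ld0,B1 rp2 wp0
slot 3 (ALU): stall WR_PORT — free A2,Mu2,Ld0,B1 rp2 wp0
slot 4 (ALU): stall WR_PORT — free A2,Mu2,Ld0,B1 rp2 wp0

reason(slot 3) = WR_PORT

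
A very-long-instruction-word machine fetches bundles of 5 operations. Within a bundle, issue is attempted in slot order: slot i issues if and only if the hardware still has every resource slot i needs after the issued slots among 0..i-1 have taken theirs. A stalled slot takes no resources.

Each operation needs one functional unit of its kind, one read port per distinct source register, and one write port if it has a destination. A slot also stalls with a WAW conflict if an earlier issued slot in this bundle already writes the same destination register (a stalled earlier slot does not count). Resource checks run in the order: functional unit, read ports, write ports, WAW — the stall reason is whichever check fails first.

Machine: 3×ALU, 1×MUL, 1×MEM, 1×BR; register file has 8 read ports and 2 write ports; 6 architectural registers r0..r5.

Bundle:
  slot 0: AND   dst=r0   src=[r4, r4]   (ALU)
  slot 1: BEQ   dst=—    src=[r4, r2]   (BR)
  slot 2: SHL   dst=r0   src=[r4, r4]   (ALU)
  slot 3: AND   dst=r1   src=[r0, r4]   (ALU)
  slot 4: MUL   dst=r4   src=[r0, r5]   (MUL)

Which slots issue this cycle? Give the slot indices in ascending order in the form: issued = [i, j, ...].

issued = [0, 1, 3]

(0) want 1×ALU +1rd +1wr — yes → AL2|MU1|ME1|BR1|rd7|wr1
(1) want 1×BR +2rd +0wr — yes → AL2|MU1|ME1|BR0|rd5|wr1
(2) want 1×ALU +1rd +1wr — WAW → AL2|MU1|ME1|BR0|rd5|wr1
(3) want 1×ALU +2rd +1wr — yes → AL1|MU1|ME1|BR0|rd3|wr0
(4) want 1×MUL +2rd +1wr — WR_PORT → AL1|MU1|ME1|BR0|rd3|wr0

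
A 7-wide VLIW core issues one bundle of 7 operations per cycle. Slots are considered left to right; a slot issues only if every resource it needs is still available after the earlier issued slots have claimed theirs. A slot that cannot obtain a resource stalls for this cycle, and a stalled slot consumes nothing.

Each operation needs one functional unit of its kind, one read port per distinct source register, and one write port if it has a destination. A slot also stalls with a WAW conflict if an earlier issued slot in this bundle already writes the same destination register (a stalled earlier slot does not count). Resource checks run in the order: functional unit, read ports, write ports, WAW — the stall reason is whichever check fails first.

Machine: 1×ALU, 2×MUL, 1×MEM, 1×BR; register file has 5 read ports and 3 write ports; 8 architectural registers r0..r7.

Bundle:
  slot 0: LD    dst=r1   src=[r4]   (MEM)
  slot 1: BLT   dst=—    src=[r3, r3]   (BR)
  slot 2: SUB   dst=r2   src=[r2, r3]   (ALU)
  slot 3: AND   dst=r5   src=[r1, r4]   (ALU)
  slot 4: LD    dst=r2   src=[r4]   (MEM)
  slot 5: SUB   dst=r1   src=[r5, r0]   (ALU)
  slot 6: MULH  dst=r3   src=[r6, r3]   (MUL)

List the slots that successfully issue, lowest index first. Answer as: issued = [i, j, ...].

issued = [0, 1, 2]

(0) want 1×MEM +1rd +1wr — yes → AL1|MU2|ME0|BR1|rd4|wr2
(1) want 1×BR +1rd +0wr — yes → AL1|MU2|ME0|BR0|rd3|wr2
(2) want 1×ALU +2rd +1wr — yes → AL0|MU2|ME0|BR0|rd1|wr1
(3) want 1×ALU +2rd +1wr — FU → AL0|MU2|ME0|BR0|rd1|wr1
(4) want 1×MEM +1rd +1wr — FU → AL0|MU2|ME0|BR0|rd1|wr1
(5) want 1×ALU +2rd +1wr — FU → AL0|MU2|ME0|BR0|rd1|wr1
(6) want 1×MUL +2rd +1wr — RD_PORT → AL0|MU2|ME0|BR0|rd1|wr1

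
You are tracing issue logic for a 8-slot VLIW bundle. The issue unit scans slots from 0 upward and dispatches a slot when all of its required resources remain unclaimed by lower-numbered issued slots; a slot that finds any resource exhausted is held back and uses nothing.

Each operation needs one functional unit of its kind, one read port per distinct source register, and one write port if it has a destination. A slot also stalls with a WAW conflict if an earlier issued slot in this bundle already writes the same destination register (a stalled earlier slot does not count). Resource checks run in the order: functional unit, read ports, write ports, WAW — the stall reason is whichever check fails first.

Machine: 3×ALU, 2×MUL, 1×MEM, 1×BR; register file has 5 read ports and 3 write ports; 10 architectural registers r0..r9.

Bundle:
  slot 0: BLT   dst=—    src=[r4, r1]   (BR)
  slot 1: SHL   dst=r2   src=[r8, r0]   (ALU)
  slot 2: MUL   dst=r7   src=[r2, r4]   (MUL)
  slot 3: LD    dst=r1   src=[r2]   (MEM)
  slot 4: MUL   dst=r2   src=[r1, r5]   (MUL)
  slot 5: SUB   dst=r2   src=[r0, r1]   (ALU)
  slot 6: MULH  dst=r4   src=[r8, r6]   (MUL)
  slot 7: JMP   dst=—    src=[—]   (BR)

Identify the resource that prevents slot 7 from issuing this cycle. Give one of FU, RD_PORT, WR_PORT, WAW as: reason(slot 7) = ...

reason(slot 7) = FU

slot 0 (BR): ISSUE — free A3,Mu2,Ld1,B0 rp3 wp3
slot 1 (ALU): ISSUE — free A2,Mu2,Ld1,B0 rp1 wp2
slot 2 (MUL): stall RD_PORT — free A2,Mu2,Ld1,B0 rp1 wp2
slot 3 (MEM): ISSUE — free A2,Mu2,Ld0,B0 rp0 wp1
slot 4 (MUL): stall RD_PORT — free A2,Mu2,Ld0,B0 rp0 wp1
slot 5 (ALU): stall RD_PORT — free A2,Mu2,Ld0,B0 rp0 wp1
slot 6 (MUL): stall RD_PORT — free A2,Mu2,Ld0,B0 rp0 wp1
slot 7 (BR): stall FU — free A2,Mu2,Ld0,B0 rp0 wp1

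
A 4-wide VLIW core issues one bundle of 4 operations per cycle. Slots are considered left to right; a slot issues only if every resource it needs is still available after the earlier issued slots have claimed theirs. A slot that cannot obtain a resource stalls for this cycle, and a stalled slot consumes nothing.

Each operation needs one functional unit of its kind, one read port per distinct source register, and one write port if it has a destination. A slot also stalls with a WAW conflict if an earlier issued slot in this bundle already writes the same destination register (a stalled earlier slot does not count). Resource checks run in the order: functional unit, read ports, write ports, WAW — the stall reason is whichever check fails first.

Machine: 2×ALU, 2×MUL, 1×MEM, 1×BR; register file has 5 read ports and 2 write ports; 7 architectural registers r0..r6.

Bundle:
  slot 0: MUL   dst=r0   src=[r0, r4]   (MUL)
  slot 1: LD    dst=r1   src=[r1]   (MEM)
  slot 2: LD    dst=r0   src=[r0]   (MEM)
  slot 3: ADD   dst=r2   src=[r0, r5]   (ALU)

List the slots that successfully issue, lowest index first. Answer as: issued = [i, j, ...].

issued = [0, 1]

[0] MUL needs rd=2 wr=1: ok; after: ALU=2 MUL=1 MEM=1 BR=1, R=3, W=1
[1] MEM needs rd=1 wr=1: ok; after: ALU=2 MUL=1 MEM=0 BR=1, R=2, W=0
[2] MEM needs rd=1 wr=1: FU; after: ALU=2 MUL=1 MEM=0 BR=1, R=2, W=0
[3] ALU needs rd=2 wr=1: WR_PORT; after: ALU=2 MUL=1 MEM=0 BR=1, R=2, W=0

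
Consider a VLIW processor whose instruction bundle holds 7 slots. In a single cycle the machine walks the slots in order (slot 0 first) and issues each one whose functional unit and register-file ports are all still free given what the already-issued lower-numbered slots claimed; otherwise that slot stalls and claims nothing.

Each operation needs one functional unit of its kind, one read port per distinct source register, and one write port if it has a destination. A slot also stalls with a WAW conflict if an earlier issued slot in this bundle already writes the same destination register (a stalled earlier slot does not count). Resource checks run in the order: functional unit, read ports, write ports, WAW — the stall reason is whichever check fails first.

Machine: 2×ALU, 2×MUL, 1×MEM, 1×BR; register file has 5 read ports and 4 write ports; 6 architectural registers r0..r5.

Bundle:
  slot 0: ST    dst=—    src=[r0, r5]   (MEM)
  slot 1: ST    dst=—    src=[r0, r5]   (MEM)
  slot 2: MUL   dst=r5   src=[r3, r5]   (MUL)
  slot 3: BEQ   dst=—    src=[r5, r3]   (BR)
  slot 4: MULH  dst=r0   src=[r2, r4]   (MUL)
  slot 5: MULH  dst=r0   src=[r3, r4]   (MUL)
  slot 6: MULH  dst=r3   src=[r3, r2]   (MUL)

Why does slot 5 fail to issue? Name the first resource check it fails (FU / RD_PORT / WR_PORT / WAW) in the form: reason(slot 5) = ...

(0) want 1×MEM +2rd +0wr — yes → AL2|MU2|ME0|BR1|rd3|wr4
(1) want 1×MEM +2rd +0wr — FU → AL2|MU2|ME0|BR1|rd3|wr4
(2) want 1×MUL +2rd +1wr — yes → AL2|MU1|ME0|BR1|rd1|wr3
(3) want 1×BR +2rd +0wr — RD_PORT → AL2|MU1|ME0|BR1|rd1|wr3
(4) want 1×MUL +2rd +1wr — RD_PORT → AL2|MU1|ME0|BR1|rd1|wr3
(5) want 1×MUL +2rd +1wr — RD_PORT → AL2|MU1|ME0|BR1|rd1|wr3
(6) want 1×MUL +2rd +1wr — RD_PORT → AL2|MU1|ME0|BR1|rd1|wr3

reason(slot 5) = RD_PORT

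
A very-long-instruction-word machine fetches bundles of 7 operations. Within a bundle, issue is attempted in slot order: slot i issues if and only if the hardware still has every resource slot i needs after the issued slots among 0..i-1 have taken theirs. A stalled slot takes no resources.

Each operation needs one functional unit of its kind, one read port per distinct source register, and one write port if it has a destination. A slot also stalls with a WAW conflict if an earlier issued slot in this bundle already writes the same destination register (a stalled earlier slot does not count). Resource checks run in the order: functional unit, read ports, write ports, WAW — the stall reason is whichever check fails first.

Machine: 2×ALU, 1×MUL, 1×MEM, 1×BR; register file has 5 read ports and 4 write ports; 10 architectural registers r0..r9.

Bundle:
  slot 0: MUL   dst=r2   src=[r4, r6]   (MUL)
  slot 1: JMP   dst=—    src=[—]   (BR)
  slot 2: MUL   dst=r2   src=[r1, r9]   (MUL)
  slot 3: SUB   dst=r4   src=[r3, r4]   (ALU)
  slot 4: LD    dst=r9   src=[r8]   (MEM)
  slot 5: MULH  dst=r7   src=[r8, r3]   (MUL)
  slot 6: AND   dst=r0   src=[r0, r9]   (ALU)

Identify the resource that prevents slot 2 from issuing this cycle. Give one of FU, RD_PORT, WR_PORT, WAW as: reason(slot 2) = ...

reason(slot 2) = FU

slot 0 (MUL): ISSUE — free A2,Mu0,Ld1,B1 rp3 wp3
slot 1 (BR): ISSUE — free A2,Mu0,Ld1,B0 rp3 wp3
slot 2 (MUL): stall FU — free A2,Mu0,Ld1,B0 rp3 wp3
slot 3 (ALU): ISSUE — free A1,Mu0,Ld1,B0 rp1 wp2
slot 4 (MEM): ISSUE — free A1,Mu0,Ld0,B0 rp0 wp1
slot 5 (MUL): stall FU — free A1,Mu0,Ld0,B0 rp0 wp1
slot 6 (ALU): stall RD_PORT — free A1,Mu0,Ld0,B0 rp0 wp1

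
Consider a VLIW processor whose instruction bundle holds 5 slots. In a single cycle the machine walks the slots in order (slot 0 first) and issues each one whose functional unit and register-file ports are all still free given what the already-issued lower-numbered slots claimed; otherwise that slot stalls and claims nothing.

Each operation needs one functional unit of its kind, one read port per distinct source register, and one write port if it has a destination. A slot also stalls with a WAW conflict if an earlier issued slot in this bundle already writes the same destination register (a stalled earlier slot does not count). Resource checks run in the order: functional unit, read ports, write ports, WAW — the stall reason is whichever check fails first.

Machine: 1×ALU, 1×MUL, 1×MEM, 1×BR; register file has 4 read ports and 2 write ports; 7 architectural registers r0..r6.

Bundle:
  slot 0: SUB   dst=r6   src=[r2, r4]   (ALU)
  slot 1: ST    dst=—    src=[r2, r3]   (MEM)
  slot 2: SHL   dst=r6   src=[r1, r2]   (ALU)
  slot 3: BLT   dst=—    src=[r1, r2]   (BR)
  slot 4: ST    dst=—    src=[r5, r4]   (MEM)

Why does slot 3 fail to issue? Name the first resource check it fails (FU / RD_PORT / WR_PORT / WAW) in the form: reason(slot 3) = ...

slot 0 (ALU): ISSUE — free A0,Mu1,Ld1,B1 rp2 wp1
slot 1 (MEM): ISSUE — free A0,Mu1,Ld0,B1 rp0 wp1
slot 2 (ALU): stall FU — free A0,Mu1,Ld0,B1 rp0 wp1
slot 3 (BR): stall RD_PORT — free A0,Mu1,Ld0,B1 rp0 wp1
slot 4 (MEM): stall FU — free A0,Mu1,Ld0,B1 rp0 wp1

reason(slot 3) = RD_PORT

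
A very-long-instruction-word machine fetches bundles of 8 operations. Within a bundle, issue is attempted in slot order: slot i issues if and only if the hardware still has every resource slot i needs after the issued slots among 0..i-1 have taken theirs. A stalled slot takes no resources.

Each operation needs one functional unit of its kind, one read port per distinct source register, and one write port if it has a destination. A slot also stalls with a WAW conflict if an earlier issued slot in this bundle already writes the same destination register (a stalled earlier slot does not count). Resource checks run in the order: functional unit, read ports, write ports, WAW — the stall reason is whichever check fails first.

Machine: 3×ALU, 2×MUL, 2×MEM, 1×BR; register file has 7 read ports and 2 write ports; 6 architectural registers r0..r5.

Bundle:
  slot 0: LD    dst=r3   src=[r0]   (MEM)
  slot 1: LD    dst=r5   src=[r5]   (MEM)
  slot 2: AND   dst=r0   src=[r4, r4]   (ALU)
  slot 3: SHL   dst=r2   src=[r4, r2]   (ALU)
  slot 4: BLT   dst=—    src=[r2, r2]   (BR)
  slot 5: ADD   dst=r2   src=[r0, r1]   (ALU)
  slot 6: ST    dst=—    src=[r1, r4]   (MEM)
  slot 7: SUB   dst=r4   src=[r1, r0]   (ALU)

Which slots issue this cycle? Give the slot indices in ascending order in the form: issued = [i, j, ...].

slot 0 (MEM): ISSUE — free A3,Mu2,Ld1,B1 rp6 wp1
slot 1 (MEM): ISSUE — free A3,Mu2,Ld0,B1 rp5 wp0
slot 2 (ALU): stall WR_PORT — free A3,Mu2,Ld0,B1 rp5 wp0
slot 3 (ALU): stall WR_PORT — free A3,Mu2,Ld0,B1 rp5 wp0
slot 4 (BR): ISSUE — free A3,Mu2,Ld0,B0 rp4 wp0
slot 5 (ALU): stall WR_PORT — free A3,Mu2,Ld0,B0 rp4 wp0
slot 6 (MEM): stall FU — free A3,Mu2,Ld0,B0 rp4 wp0
slot 7 (ALU): stall WR_PORT — free A3,Mu2,Ld0,B0 rp4 wp0

issued = [0, 1, 4]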